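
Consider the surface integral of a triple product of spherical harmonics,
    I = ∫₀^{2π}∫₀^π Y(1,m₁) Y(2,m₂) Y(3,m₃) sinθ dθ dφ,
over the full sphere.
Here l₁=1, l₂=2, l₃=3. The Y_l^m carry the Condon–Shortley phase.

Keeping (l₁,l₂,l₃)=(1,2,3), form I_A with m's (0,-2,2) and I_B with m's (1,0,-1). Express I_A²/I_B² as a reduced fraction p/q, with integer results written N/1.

5/6

Shared (l₁,l₂,l₃)=(1,2,3): N and (l;000)² cancel in I_A²/I_B².
A: Δ = 0!·2!·4!/7! = 1/105; Racah Σ t=0..0: t=0:+1/24 = 1/24; ⇒ 3j(1 2 3; 0 -2 2)² = 1/21, sgn -1
B: Δ = 0!·2!·4!/7! = 1/105; Racah Σ t=0..0: t=0:+1/8 = 1/8; ⇒ 3j(1 2 3; 1 0 -1)² = 2/35, sgn +1
I_A²/I_B² = (1/21)/(2/35) = 5/6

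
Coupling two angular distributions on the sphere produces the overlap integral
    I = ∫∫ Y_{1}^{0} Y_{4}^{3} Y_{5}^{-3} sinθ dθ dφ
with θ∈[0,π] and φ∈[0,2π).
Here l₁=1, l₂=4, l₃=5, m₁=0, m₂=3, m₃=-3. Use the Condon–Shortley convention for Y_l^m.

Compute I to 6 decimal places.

m-sum 0 ✓  L=10 even ✓  3≤5≤5 ✓
Π(2lᵢ+1) = 3×9×11 = 297
triangle coeff Δ(1,4,5) = 1/495
Σ_t [0,0]: t=0:+1/576 = 1/576
(3j)²=5/99 [(1 4 5; 0 0 0)], sign=-1
Σ_t [0,0]: t=0:+1/5040 = 1/5040
(3j)²=16/495 [(1 4 5; 0 3 -3)], sign=+1
⇒ 4πI² = 16/33
I = (-1)√(16/33/(4π)) = -0.19642560

-0.196426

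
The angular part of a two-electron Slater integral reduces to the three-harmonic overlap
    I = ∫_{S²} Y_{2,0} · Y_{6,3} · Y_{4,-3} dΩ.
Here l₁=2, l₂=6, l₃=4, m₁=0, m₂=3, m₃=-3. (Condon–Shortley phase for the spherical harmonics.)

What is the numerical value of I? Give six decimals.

m-sum 0 ✓  L=12 even ✓  4≤4≤8 ✓
Π(2lᵢ+1) = 5×13×9 = 585
triangle coeff Δ(2,6,4) = 1/6435
Σ_t [2,2]: t=2:+1/2304 = 1/2304
(3j)²=5/143 [(2 6 4; 0 0 0)], sign=+1
Σ_t [2,2]: t=2:+1/20160 = 1/20160
(3j)²=12/715 [(2 6 4; 0 3 -3)], sign=-1
⇒ 4πI² = 540/1573
I = (-1)√(540/1573/(4π)) = -0.16528277

-0.165283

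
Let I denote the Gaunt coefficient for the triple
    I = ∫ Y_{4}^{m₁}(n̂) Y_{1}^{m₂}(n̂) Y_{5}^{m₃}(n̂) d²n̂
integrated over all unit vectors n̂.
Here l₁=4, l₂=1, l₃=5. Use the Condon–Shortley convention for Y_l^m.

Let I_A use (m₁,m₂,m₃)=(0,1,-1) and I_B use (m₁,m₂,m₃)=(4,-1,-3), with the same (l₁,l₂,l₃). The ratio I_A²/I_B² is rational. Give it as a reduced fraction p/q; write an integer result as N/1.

Same 4,1,5: normalisation and zero-m 3j drop out of the ratio.
A: Δ: 0! 8! 2! / 11! → 1/495; sum: t=0:+1/1152 = 1/1152; 3j²(4 1 5; 0 1 -1) = Δ·Π!·Σ² = 1/33  (sign +1)
B: Δ: 0! 8! 2! / 11! → 1/495; sum: t=0:+1/80640 = 1/80640; 3j²(4 1 5; 4 -1 -3) = Δ·Π!·Σ² = 1/495  (sign +1)
I_A²/I_B² = (1/33)/(1/495) = 15/1

15/1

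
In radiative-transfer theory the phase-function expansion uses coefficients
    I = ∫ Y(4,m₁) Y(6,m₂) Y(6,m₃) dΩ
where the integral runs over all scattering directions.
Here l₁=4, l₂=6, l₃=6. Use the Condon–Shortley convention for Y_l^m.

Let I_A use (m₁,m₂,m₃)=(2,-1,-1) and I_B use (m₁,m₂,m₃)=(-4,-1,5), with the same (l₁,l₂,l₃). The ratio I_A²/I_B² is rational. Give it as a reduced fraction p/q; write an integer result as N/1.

Shared (l₁,l₂,l₃)=(4,6,6): N and (l;000)² cancel in I_A²/I_B².
A: Δ = 4!·4!·8!/17! = 1/15315300; Racah Σ t=0..2: t=0:+1/69120 t=1:−1/20736 t=2:+1/69120 = -1/51840; ⇒ 3j(4 6 6; 2 -1 -1)² = 280/21879, sgn +1
B: Δ = 4!·4!·8!/17! = 1/15315300; Racah Σ t=4..4: t=4:+1/2903040 = 1/2903040; ⇒ 3j(4 6 6; -4 -1 5)² = 5/663, sgn -1
I_A²/I_B² = (280/21879)/(5/663) = 56/33

56/33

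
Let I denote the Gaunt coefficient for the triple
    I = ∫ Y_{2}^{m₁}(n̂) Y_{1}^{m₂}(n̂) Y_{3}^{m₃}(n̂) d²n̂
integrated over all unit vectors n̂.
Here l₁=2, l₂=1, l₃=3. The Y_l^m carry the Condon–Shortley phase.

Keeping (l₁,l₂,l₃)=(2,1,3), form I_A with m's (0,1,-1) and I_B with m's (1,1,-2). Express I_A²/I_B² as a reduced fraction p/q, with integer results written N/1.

3/5

Same 2,1,3: normalisation and zero-m 3j drop out of the ratio.
A: Δ: 0! 4! 2! / 7! → 1/105; sum: t=0:+1/8 = 1/8; 3j²(2 1 3; 0 1 -1) = Δ·Π!·Σ² = 2/35  (sign +1)
B: Δ: 0! 4! 2! / 7! → 1/105; sum: t=0:+1/12 = 1/12; 3j²(2 1 3; 1 1 -2) = Δ·Π!·Σ² = 2/21  (sign -1)
I_A²/I_B² = (2/35)/(2/21) = 3/5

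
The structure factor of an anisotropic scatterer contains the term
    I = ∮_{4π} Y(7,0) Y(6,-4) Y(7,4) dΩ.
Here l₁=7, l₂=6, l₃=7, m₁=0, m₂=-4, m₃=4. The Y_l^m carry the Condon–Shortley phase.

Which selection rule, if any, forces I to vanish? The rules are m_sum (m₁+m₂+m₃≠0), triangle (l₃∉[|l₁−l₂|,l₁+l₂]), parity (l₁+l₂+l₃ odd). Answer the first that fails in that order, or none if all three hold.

azimuthal sum: 0 − 4 + 4 = 0  ✓
1 ≤ 7 ≤ 13 (triangle on l)  ✓
L = 7 + 6 + 7 = 20 (even)  ✓

none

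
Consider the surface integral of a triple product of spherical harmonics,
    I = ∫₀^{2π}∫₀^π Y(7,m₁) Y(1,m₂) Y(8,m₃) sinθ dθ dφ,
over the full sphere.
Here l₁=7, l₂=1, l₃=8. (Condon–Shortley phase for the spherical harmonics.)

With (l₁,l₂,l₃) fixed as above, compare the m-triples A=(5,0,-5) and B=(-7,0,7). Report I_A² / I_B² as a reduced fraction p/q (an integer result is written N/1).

13/5

Same 7,1,8: normalisation and zero-m 3j drop out of the ratio.
A: Δ: 0! 14! 2! / 17! → 1/2040; sum: t=0:+1/958003200 = 1/958003200; 3j²(7 1 8; 5 0 -5) = Δ·Π!·Σ² = 13/680  (sign -1)
B: Δ: 0! 14! 2! / 17! → 1/2040; sum: t=0:+1/87178291200 = 1/87178291200; 3j²(7 1 8; -7 0 7) = Δ·Π!·Σ² = 1/136  (sign -1)
I_A²/I_B² = (13/680)/(1/136) = 13/5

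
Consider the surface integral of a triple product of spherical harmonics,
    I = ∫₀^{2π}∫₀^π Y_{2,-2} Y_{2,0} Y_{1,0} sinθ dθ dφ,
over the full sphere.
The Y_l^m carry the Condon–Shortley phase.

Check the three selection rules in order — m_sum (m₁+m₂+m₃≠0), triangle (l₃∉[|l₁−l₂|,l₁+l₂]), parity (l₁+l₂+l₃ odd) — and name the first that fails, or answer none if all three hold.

m_sum

m₁+m₂+m₃ = -2 + 0 + 0 = -2  ✗
triangle: |2−2|=0 ≤ l₃=1 ≤ 2+2=4
parity: l₁+l₂+l₃ = 5 is odd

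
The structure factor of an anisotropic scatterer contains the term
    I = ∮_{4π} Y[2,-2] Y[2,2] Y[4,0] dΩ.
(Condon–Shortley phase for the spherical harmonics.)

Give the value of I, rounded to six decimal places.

m-sum 0 ✓  L=8 even ✓  0≤4≤4 ✓
Π(2lᵢ+1) = 5×5×9 = 225
triangle coeff Δ(2,2,4) = 1/630
Σ_t [0,0]: t=0:+1/16 = 1/16
(3j)²=2/35 [(2 2 4; 0 0 0)], sign=+1
Σ_t [0,0]: t=0:+1/576 = 1/576
(3j)²=1/630 [(2 2 4; -2 2 0)], sign=+1
⇒ 4πI² = 1/49
I = (+1)√(1/49/(4π)) = 0.04029926

0.040299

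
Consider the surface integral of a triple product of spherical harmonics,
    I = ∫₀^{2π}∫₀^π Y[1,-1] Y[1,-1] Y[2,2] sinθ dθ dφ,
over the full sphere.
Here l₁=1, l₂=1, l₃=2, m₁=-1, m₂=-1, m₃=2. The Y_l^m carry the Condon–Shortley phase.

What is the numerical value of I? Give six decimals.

Checks pass: Σm=0; 4 even; l₃=2∈[0,2].
(2·1+1)(2·1+1)(2·2+1) = 45
Δ: 0! 2! 2! / 5! → 1/30
sum: t=0:+1/1 = 1/1
3j²(1 1 2; 0 0 0) = Δ·Π!·Σ² = 2/15  (sign +1)
sum: t=0:+1/4 = 1/4
3j²(1 1 2; -1 -1 2) = Δ·Π!·Σ² = 1/5  (sign +1)
combine: 4πI² = 45·2/15·1/5 = 6/5
take √, sign +1: I = 0.30901936

0.309019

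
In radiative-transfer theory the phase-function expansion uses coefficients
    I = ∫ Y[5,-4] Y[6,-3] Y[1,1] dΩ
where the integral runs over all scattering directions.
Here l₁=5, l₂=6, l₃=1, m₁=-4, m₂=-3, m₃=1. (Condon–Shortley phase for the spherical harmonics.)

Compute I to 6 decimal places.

0.000000

m-sum = -4 − 3 + 1 = -6 ≠ 0 ⇒ I = 0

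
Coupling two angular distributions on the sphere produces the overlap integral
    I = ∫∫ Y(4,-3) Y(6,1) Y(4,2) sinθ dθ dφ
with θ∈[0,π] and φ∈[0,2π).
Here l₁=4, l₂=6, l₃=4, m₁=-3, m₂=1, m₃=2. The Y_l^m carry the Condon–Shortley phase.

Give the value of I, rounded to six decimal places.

0.160153

m-sum 0 ✓  L=14 even ✓  2≤4≤10 ✓
Π(2lᵢ+1) = 9×13×9 = 1053
triangle coeff Δ(4,6,4) = 1/1261260
Σ_t [2,4]: t=2:+1/4608 t=3:−1/1296 t=4:+1/4608 = -7/20736
(3j)²=20/1287 [(4 6 4; 0 0 0)], sign=-1
Σ_t [5,6]: t=5:−1/11520 t=6:+1/86400 = -13/172800
(3j)²=13/660 [(4 6 4; -3 1 2)], sign=-1
⇒ 4πI² = 39/121
I = (+1)√(39/121/(4π)) = 0.16015286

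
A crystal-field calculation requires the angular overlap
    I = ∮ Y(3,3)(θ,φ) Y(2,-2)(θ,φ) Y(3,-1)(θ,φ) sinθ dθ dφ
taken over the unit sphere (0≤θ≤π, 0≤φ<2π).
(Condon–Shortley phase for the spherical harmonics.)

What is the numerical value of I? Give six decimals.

Checks pass: Σm=0; 8 even; l₃=3∈[1,5].
(2·3+1)(2·2+1)(2·3+1) = 245
Δ: 2! 4! 2! / 9! → 1/3780
sum: t=0:+1/24 t=1:−1/4 t=2:+1/24 = -1/6
3j²(3 2 3; 0 0 0) = Δ·Π!·Σ² = 4/105  (sign +1)
sum: t=0:+1/96 = 1/96
3j²(3 2 3; 3 -2 -1) = Δ·Π!·Σ² = 1/42  (sign +1)
combine: 4πI² = 245·4/105·1/42 = 2/9
take √, sign +1: I = 0.13298076

0.132981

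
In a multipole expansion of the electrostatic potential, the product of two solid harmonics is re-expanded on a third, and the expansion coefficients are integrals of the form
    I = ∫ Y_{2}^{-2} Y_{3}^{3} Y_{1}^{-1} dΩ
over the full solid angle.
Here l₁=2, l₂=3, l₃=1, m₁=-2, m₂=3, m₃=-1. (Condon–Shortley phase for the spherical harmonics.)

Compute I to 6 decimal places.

Rules hold: Σm=0, L=6 even, 1≤1≤5.
N = 5·7·3 = 105
Δ = 4!·0!·2!/7! = 1/105
Racah Σ t=2..2: t=2:+1/4 = 1/4
⇒ 3j(2 3 1; 0 0 0)² = 3/35, sgn -1
Racah Σ t=4..4: t=4:+1/48 = 1/48
⇒ 3j(2 3 1; -2 3 -1)² = 1/7, sgn +1
4πI² = N·(3j₀)²·(3jₘ)² = 9/7
I = -1·√(1.28571/4π) = -0.31986543

-0.319865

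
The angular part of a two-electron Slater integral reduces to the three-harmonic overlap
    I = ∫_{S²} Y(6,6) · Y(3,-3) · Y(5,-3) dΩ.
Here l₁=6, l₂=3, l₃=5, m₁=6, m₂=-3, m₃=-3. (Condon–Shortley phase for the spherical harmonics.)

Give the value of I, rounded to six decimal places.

Rules hold: Σm=0, L=14 even, 3≤5≤9.
N = 13·7·11 = 1001
Δ = 4!·8!·2!/15! = 1/675675
Racah Σ t=1..3: t=1:−1/8640 t=2:+1/2304 t=3:−1/8640 = 7/34560
⇒ 3j(6 3 5; 0 0 0)² = 7/429, sgn -1
Racah Σ t=0..0: t=0:+1/1935360 = 1/1935360
⇒ 3j(6 3 5; 6 -3 -3)² = 1/91, sgn +1
4πI² = N·(3j₀)²·(3jₘ)² = 7/39
I = -1·√(0.179487/4π) = -0.11951207

-0.119512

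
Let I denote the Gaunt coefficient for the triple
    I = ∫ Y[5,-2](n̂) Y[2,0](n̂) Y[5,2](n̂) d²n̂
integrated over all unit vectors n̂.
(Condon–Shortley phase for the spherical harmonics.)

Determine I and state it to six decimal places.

0.097044

Rules hold: Σm=0, L=12 even, 3≤5≤7.
N = 11·5·11 = 605
Δ = 2!·8!·2!/13! = 1/38610
Racah Σ t=0..2: t=0:+1/2880 t=1:−1/576 t=2:+1/2880 = -1/960
⇒ 3j(5 2 5; 0 0 0)² = 10/429, sgn +1
Racah Σ t=0..2: t=0:+1/20160 t=1:−1/1440 t=2:+1/2880 = -1/3360
⇒ 3j(5 2 5; -2 0 2)² = 6/715, sgn +1
4πI² = N·(3j₀)²·(3jₘ)² = 20/169
I = +1·√(0.118343/4π) = 0.09704356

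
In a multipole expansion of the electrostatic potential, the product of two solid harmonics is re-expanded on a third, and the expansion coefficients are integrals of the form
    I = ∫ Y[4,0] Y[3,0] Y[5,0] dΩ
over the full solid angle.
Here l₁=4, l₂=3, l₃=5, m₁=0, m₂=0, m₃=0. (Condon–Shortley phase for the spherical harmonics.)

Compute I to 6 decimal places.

Checks pass: Σm=0; 12 even; l₃=5∈[1,7].
(2·4+1)(2·3+1)(2·5+1) = 693
Δ: 2! 6! 4! / 13! → 1/180180
sum: t=0:+1/576 t=1:−1/144 t=2:+1/576 = -1/288
3j²(4 3 5; 0 0 0) = Δ·Π!·Σ² = 20/1001  (sign +1)
(m-triple is (0,0,0) — same symbol as above.)
combine: 4πI² = 693·20/1001·20/1001 = 3600/13013
take √, sign +1: I = 0.14837393

0.148374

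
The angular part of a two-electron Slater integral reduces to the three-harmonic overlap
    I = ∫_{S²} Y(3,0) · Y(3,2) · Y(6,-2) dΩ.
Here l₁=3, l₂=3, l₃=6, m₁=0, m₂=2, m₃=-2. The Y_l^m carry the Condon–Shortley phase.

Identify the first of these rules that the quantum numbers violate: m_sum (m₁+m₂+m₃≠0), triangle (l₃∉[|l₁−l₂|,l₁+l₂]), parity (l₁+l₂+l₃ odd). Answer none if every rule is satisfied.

none

azimuthal sum: 0 + 2 − 2 = 0  ✓
0 ≤ 6 ≤ 6 (triangle on l)  ✓
L = 3 + 3 + 6 = 12 (even)  ✓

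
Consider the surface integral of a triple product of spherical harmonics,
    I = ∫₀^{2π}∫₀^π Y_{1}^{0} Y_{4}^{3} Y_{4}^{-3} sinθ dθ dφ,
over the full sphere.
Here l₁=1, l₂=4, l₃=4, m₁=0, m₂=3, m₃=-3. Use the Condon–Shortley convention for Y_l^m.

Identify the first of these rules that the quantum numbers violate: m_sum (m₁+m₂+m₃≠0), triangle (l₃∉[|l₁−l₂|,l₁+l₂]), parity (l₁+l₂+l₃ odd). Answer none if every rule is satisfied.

parity

azimuthal sum: 0 + 3 − 3 = 0  ✓
3 ≤ 4 ≤ 5 (triangle on l)  ✓
L = 1 + 4 + 4 = 9 (odd)  ✗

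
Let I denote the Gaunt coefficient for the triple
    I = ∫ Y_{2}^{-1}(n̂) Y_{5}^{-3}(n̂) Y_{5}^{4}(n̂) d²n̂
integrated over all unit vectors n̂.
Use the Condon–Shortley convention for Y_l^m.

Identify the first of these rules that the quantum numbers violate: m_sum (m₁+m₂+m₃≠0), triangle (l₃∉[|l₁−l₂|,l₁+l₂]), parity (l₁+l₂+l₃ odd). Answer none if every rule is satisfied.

azimuthal sum: -1 − 3 + 4 = 0  ✓
3 ≤ 5 ≤ 7 (triangle on l)  ✓
L = 2 + 5 + 5 = 12 (even)  ✓

none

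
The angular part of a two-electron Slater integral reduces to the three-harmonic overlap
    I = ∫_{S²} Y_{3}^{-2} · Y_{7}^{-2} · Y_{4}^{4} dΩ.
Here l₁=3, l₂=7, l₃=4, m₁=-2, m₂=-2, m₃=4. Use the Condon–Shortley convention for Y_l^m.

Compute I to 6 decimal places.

0.020214

Rules hold: Σm=0, L=14 even, 4≤4≤10.
N = 7·15·9 = 945
Δ = 6!·0!·8!/15! = 1/45045
Racah Σ t=3..3: t=3:−1/20736 = -1/20736
⇒ 3j(3 7 4; 0 0 0)² = 35/1287, sgn -1
Racah Σ t=5..5: t=5:−1/4838400 = -1/4838400
⇒ 3j(3 7 4; -2 -2 4)² = 1/5005, sgn -1
4πI² = N·(3j₀)²·(3jₘ)² = 105/20449
I = +1·√(0.00513473/4π) = 0.02021407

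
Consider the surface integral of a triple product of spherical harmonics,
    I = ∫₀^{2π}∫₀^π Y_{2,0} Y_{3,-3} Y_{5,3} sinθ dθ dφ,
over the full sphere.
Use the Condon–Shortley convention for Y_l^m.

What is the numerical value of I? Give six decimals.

-0.126792

m-sum 0 ✓  L=10 even ✓  1≤5≤5 ✓
Π(2lᵢ+1) = 5×7×11 = 385
triangle coeff Δ(2,3,5) = 1/2310
Σ_t [0,0]: t=0:+1/144 = 1/144
(3j)²=10/231 [(2 3 5; 0 0 0)], sign=-1
Σ_t [0,0]: t=0:+1/2880 = 1/2880
(3j)²=2/165 [(2 3 5; 0 -3 3)], sign=+1
⇒ 4πI² = 20/99
I = (-1)√(20/99/(4π)) = -0.12679218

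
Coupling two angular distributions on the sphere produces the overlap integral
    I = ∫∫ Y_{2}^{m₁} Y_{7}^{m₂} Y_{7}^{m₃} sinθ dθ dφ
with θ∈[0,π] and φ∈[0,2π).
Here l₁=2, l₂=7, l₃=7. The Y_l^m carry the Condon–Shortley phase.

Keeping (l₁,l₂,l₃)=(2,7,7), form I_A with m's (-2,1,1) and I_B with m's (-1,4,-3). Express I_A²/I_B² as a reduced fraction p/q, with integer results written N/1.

Shared (l₁,l₂,l₃)=(2,7,7): N and (l;000)² cancel in I_A²/I_B².
A: Δ = 2!·2!·12!/17! = 1/185640; Racah Σ t=2..2: t=2:+1/2073600 = 1/2073600; ⇒ 3j(2 7 7; -2 1 1)² = 28/1105, sgn +1
B: Δ = 2!·2!·12!/17! = 1/185640; Racah Σ t=1..2: t=1:−1/14515200 t=2:+1/4354560 = 1/6220800; ⇒ 3j(2 7 7; -1 4 -3)² = 77/4420, sgn +1
I_A²/I_B² = (28/1105)/(77/4420) = 16/11

16/11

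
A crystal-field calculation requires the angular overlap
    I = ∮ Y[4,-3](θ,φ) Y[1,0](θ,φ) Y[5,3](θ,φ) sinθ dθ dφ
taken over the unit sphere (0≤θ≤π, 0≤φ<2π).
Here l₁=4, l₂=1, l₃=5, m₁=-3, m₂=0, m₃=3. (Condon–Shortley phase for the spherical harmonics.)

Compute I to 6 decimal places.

Checks pass: Σm=0; 10 even; l₃=5∈[3,5].
(2·4+1)(2·1+1)(2·5+1) = 297
Δ: 0! 8! 2! / 11! → 1/495
sum: t=0:+1/576 = 1/576
3j²(4 1 5; 0 0 0) = Δ·Π!·Σ² = 5/99  (sign -1)
sum: t=0:+1/5040 = 1/5040
3j²(4 1 5; -3 0 3) = Δ·Π!·Σ² = 16/495  (sign +1)
combine: 4πI² = 297·5/99·16/495 = 16/33
take √, sign -1: I = -0.19642560

-0.196426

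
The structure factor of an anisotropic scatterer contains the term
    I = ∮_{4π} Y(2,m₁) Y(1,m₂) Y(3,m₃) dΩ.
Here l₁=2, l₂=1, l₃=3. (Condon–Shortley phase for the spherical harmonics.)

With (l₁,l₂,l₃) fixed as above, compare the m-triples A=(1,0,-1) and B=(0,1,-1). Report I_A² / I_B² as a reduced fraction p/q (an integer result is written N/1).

4/3

Same 2,1,3: normalisation and zero-m 3j drop out of the ratio.
A: Δ: 0! 4! 2! / 7! → 1/105; sum: t=0:+1/6 = 1/6; 3j²(2 1 3; 1 0 -1) = Δ·Π!·Σ² = 8/105  (sign +1)
B: Δ: 0! 4! 2! / 7! → 1/105; sum: t=0:+1/8 = 1/8; 3j²(2 1 3; 0 1 -1) = Δ·Π!·Σ² = 2/35  (sign +1)
I_A²/I_B² = (8/105)/(2/35) = 4/3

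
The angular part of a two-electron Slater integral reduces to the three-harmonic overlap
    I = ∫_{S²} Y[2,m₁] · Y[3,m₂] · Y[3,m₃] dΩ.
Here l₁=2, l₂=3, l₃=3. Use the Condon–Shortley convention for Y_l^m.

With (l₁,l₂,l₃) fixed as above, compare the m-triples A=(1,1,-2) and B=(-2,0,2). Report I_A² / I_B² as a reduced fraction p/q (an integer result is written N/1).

3/4

Same 2,3,3: normalisation and zero-m 3j drop out of the ratio.
A: Δ: 2! 2! 4! / 9! → 1/3780; sum: t=0:+1/48 t=1:−1/12 = -1/16; 3j²(2 3 3; 1 1 -2) = Δ·Π!·Σ² = 1/28  (sign +1)
B: Δ: 2! 2! 4! / 9! → 1/3780; sum: t=2:+1/24 = 1/24; 3j²(2 3 3; -2 0 2) = Δ·Π!·Σ² = 1/21  (sign -1)
I_A²/I_B² = (1/28)/(1/21) = 3/4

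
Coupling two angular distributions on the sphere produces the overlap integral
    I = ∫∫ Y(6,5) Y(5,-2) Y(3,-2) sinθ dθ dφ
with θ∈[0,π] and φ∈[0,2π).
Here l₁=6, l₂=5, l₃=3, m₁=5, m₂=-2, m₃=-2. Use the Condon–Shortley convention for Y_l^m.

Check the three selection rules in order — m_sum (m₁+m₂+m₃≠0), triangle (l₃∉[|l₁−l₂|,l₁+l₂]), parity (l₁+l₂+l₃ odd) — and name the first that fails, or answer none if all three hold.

m_sum

m₁+m₂+m₃ = 5 − 2 − 2 = 1  ✗
triangle: |6−5|=1 ≤ l₃=3 ≤ 6+5=11
parity: l₁+l₂+l₃ = 14 is even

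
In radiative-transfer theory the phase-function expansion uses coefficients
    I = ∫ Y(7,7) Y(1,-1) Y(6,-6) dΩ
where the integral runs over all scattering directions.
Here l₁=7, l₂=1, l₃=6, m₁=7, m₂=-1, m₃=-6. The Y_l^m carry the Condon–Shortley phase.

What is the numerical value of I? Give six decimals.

-0.333779

Checks pass: Σm=0; 14 even; l₃=6∈[6,8].
(2·7+1)(2·1+1)(2·6+1) = 585
Δ: 2! 12! 0! / 15! → 1/1365
sum: t=1:−1/518400 = -1/518400
3j²(7 1 6; 0 0 0) = Δ·Π!·Σ² = 7/195  (sign -1)
sum: t=0:+1/958003200 = 1/958003200
3j²(7 1 6; 7 -1 -6) = Δ·Π!·Σ² = 1/15  (sign +1)
combine: 4πI² = 585·7/195·1/15 = 7/5
take √, sign -1: I = -0.33377906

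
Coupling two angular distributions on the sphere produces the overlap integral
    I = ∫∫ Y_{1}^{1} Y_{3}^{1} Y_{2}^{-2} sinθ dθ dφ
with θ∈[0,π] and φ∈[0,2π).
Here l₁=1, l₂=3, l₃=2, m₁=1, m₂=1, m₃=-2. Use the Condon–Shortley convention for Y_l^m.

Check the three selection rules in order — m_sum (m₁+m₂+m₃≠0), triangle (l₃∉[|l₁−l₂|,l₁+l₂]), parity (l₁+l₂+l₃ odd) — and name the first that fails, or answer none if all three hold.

Σmᵢ = 0  ✓
l₃∈[|l₁−l₂|,l₁+l₂]=[2,4], have l₃=2  ✓
Σlᵢ = 6 ⇒ even  ✓

none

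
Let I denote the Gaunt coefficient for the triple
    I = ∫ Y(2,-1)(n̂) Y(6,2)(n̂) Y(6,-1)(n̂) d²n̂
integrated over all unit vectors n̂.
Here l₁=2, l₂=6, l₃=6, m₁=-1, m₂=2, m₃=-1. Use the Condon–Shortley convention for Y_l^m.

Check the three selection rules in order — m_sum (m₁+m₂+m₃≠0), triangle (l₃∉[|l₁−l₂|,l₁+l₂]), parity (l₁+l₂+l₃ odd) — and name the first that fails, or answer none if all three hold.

azimuthal sum: -1 + 2 − 1 = 0  ✓
4 ≤ 6 ≤ 8 (triangle on l)  ✓
L = 2 + 6 + 6 = 14 (even)  ✓

none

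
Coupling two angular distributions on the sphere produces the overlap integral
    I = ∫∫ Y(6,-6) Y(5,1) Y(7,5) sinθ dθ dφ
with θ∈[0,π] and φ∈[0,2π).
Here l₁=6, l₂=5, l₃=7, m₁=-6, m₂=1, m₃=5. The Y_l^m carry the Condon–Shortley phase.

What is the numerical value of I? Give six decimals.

m-sum 0 ✓  L=18 even ✓  1≤7≤11 ✓
Π(2lᵢ+1) = 13×11×15 = 2145
triangle coeff Δ(6,5,7) = 1/174594420
Σ_t [0,4]: t=0:+1/4147200 t=1:−1/207360 t=2:+1/82944 t=3:−1/207360 t=4:+1/4147200 = 1/345600
(3j)²=420/46189 [(6 5 7; 0 0 0)], sign=-1
Σ_t [4,4]: t=4:+1/46448640 = 1/46448640
(3j)²=2475/117572 [(6 5 7; -6 1 5)], sign=+1
⇒ 4πI² = 556875/1356277
I = (-1)√(556875/1356277/(4π)) = -0.18075892

-0.180759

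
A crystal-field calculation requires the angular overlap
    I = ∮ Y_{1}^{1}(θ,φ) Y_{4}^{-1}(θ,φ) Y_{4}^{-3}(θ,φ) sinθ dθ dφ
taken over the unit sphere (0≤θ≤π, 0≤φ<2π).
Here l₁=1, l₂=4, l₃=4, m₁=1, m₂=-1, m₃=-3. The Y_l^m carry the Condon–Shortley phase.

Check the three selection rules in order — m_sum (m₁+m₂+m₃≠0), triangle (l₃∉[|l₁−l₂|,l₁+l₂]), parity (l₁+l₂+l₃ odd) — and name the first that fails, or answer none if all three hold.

m_sum

Σmᵢ = -3  ✗
l₃∈[|l₁−l₂|,l₁+l₂]=[3,5], have l₃=4
Σlᵢ = 9 ⇒ odd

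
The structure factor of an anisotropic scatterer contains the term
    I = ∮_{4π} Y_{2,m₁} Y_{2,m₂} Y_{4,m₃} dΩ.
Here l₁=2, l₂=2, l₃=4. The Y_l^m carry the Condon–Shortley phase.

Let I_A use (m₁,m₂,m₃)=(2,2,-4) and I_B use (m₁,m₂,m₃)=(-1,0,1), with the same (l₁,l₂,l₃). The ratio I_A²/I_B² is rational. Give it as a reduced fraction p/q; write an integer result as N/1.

7/3

l's match ⇒ only the (l;m) 3-j factors differ between A and B.
A: triangle coeff Δ(2,2,4) = 1/630; Σ_t [0,0]: t=0:+1/576 = 1/576; (3j)²=1/9 [(2 2 4; 2 2 -4)], sign=+1
B: triangle coeff Δ(2,2,4) = 1/630; Σ_t [0,0]: t=0:+1/24 = 1/24; (3j)²=1/21 [(2 2 4; -1 0 1)], sign=-1
I_A²/I_B² = (1/9)/(1/21) = 7/3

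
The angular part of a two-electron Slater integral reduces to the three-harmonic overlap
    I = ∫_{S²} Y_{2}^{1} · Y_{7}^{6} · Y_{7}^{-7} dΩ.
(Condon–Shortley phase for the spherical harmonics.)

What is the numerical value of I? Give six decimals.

Rules hold: Σm=0, L=16 even, 5≤7≤9.
N = 5·15·15 = 1125
Δ = 2!·2!·12!/17! = 1/185640
Racah Σ t=0..2: t=0:+1/2419200 t=1:−1/518400 t=2:+1/2419200 = -1/907200
⇒ 3j(2 7 7; 0 0 0)² = 56/3315, sgn +1
Racah Σ t=1..1: t=1:−1/958003200 = -1/958003200
⇒ 3j(2 7 7; 1 6 -7)² = 13/680, sgn -1
4πI² = N·(3j₀)²·(3jₘ)² = 105/289
I = -1·√(0.363322/4π) = -0.17003597

-0.170036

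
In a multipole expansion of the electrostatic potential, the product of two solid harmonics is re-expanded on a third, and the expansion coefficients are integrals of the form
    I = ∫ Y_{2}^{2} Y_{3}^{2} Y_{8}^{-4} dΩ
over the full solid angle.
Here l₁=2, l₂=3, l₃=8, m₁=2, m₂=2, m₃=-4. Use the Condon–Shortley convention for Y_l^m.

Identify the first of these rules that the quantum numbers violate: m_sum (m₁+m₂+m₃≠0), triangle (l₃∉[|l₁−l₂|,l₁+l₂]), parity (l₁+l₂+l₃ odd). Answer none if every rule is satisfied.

Σmᵢ = 0  ✓
l₃∈[|l₁−l₂|,l₁+l₂]=[1,5], have l₃=8  ✗
Σlᵢ = 13 ⇒ odd

triangle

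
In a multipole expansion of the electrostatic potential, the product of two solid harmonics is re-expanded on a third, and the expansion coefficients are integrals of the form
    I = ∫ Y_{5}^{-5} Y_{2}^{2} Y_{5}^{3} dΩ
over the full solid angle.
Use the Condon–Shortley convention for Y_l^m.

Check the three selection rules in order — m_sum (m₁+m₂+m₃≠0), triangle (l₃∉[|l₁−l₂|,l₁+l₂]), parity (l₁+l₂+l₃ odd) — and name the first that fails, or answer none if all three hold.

Σmᵢ = 0  ✓
l₃∈[|l₁−l₂|,l₁+l₂]=[3,7], have l₃=5  ✓
Σlᵢ = 12 ⇒ even  ✓

none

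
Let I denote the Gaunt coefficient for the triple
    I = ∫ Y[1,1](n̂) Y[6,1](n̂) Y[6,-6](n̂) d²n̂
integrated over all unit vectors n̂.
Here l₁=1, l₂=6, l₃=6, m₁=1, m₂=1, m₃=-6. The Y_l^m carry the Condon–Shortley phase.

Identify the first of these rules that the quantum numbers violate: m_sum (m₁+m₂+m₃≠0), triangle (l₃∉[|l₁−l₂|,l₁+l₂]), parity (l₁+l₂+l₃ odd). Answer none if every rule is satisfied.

m₁+m₂+m₃ = 1 + 1 − 6 = -4  ✗
triangle: |1−6|=5 ≤ l₃=6 ≤ 1+6=7
parity: l₁+l₂+l₃ = 13 is odd

m_sum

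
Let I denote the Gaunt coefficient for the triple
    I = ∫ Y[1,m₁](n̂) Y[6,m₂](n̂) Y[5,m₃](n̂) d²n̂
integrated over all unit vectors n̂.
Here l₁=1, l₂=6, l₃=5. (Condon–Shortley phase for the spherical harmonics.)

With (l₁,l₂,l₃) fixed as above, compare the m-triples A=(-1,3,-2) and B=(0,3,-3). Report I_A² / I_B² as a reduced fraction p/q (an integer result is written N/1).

4/3

Same 1,6,5: normalisation and zero-m 3j drop out of the ratio.
A: Δ: 2! 0! 10! / 13! → 1/858; sum: t=2:+1/60480 = 1/60480; 3j²(1 6 5; -1 3 -2) = Δ·Π!·Σ² = 6/143  (sign -1)
B: Δ: 2! 0! 10! / 13! → 1/858; sum: t=1:−1/80640 = -1/80640; 3j²(1 6 5; 0 3 -3) = Δ·Π!·Σ² = 9/286  (sign -1)
I_A²/I_B² = (6/143)/(9/286) = 4/3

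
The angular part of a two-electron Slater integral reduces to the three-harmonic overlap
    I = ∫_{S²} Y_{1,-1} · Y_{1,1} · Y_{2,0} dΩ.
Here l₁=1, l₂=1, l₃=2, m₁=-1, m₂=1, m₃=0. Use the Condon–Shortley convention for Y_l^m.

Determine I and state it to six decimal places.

m-sum 0 ✓  L=4 even ✓  0≤2≤2 ✓
Π(2lᵢ+1) = 3×3×5 = 45
triangle coeff Δ(1,1,2) = 1/30
Σ_t [0,0]: t=0:+1/1 = 1/1
(3j)²=2/15 [(1 1 2; 0 0 0)], sign=+1
Σ_t [0,0]: t=0:+1/4 = 1/4
(3j)²=1/30 [(1 1 2; -1 1 0)], sign=+1
⇒ 4πI² = 1/5
I = (+1)√(1/5/(4π)) = 0.12615663

0.126157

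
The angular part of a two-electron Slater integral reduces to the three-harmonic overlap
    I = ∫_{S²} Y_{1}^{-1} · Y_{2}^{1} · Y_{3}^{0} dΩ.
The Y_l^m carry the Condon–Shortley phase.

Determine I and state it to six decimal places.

0.143048

Rules hold: Σm=0, L=6 even, 1≤3≤3.
N = 3·5·7 = 105
Δ = 0!·2!·4!/7! = 1/105
Racah Σ t=0..0: t=0:+1/4 = 1/4
⇒ 3j(1 2 3; 0 0 0)² = 3/35, sgn -1
Racah Σ t=0..0: t=0:+1/12 = 1/12
⇒ 3j(1 2 3; -1 1 0)² = 1/35, sgn -1
4πI² = N·(3j₀)²·(3jₘ)² = 9/35
I = +1·√(0.257143/4π) = 0.14304817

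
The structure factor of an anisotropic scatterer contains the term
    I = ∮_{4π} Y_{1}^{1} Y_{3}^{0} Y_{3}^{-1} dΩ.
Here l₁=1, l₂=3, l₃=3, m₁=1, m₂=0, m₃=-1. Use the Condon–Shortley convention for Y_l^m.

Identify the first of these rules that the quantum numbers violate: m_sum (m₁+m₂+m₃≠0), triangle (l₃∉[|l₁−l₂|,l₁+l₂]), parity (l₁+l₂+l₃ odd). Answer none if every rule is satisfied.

m₁+m₂+m₃ = 1 + 0 − 1 = 0  ✓
triangle: |1−3|=2 ≤ l₃=3 ≤ 1+3=4  ✓
parity: l₁+l₂+l₃ = 7 is odd  ✗

parity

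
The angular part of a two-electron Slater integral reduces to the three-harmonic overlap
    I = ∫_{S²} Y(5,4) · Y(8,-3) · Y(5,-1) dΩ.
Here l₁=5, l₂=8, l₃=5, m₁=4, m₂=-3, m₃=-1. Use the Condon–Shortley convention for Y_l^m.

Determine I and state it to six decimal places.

0.162689

m-sum 0 ✓  L=18 even ✓  3≤5≤13 ✓
Π(2lᵢ+1) = 11×17×11 = 2057
triangle coeff Δ(5,8,5) = 1/37413090
Σ_t [3,5]: t=3:−1/1036800 t=4:+1/331776 t=5:−1/1036800 = 1/921600
(3j)²=490/46189 [(5 8 5; 0 0 0)], sign=-1
Σ_t [0,1]: t=0:+1/29030400 t=1:−1/5806080 = -1/7257600
(3j)²=64/4199 [(5 8 5; 4 -3 -1)], sign=-1
⇒ 4πI² = 344960/1037153
I = (+1)√(344960/1037153/(4π)) = 0.16268894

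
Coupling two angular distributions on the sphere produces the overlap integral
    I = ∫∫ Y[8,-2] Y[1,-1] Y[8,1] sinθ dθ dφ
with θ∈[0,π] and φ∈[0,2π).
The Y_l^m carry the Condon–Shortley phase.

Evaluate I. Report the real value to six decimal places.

0.000000

m-sum = -2 − 1 + 1 = -2 ≠ 0 ⇒ I = 0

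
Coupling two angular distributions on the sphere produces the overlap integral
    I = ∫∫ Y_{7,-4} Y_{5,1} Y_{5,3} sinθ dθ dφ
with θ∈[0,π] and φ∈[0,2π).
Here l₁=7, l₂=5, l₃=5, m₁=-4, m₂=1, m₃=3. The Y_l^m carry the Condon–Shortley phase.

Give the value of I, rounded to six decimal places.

0.000000

l₁+l₂+l₃=17 is odd: 3j(l;000)=0 ⇒ I=0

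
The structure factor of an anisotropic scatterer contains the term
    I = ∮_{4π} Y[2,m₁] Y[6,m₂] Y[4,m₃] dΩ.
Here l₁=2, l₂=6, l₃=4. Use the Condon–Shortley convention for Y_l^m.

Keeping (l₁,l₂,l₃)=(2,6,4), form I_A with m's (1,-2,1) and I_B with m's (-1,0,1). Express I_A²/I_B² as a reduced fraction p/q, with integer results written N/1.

l's match ⇒ only the (l;m) 3-j factors differ between A and B.
A: triangle coeff Δ(2,6,4) = 1/6435; Σ_t [1,1]: t=1:−1/4320 = -1/4320; (3j)²=224/6435 [(2 6 4; 1 -2 1)], sign=+1
B: triangle coeff Δ(2,6,4) = 1/6435; Σ_t [3,3]: t=3:−1/4320 = -1/4320; (3j)²=8/429 [(2 6 4; -1 0 1)], sign=+1
I_A²/I_B² = (224/6435)/(8/429) = 28/15

28/15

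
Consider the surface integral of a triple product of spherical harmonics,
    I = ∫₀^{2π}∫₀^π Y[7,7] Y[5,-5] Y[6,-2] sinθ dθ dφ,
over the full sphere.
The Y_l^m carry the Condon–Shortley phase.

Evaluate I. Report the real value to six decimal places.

Rules hold: Σm=0, L=18 even, 2≤6≤12.
N = 15·11·13 = 2145
Δ = 6!·8!·4!/19! = 1/174594420
Racah Σ t=1..5: t=1:−1/4147200 t=2:+1/207360 t=3:−1/82944 t=4:+1/207360 t=5:−1/4147200 = -1/345600
⇒ 3j(7 5 6; 0 0 0)² = 420/46189, sgn -1
Racah Σ t=0..0: t=0:+1/696729600 = 1/696729600
⇒ 3j(7 5 6; 7 -5 -2)² = 7/1938, sgn +1
4πI² = N·(3j₀)²·(3jₘ)² = 7350/104329
I = -1·√(0.0704502/4π) = -0.07487489

-0.074875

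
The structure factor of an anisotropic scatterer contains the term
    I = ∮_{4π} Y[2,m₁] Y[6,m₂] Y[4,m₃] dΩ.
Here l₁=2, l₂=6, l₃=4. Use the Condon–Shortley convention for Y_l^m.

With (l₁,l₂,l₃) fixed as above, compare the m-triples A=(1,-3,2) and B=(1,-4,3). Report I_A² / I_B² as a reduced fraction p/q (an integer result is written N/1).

Same 2,6,4: normalisation and zero-m 3j drop out of the ratio.
A: Δ: 4! 0! 8! / 13! → 1/6435; sum: t=1:−1/8640 = -1/8640; 3j²(2 6 4; 1 -3 2) = Δ·Π!·Σ² = 28/715  (sign -1)
B: Δ: 4! 0! 8! / 13! → 1/6435; sum: t=1:−1/30240 = -1/30240; 3j²(2 6 4; 1 -4 3) = Δ·Π!·Σ² = 16/429  (sign +1)
I_A²/I_B² = (28/715)/(16/429) = 21/20

21/20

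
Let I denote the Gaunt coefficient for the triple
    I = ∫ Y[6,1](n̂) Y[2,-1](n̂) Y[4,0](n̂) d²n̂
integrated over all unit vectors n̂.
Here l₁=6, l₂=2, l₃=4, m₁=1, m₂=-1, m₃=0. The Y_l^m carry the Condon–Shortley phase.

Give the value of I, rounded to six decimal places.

Rules hold: Σm=0, L=12 even, 4≤4≤8.
N = 13·5·9 = 585
Δ = 4!·8!·0!/13! = 1/6435
Racah Σ t=2..2: t=2:+1/2304 = 1/2304
⇒ 3j(6 2 4; 0 0 0)² = 5/143, sgn +1
Racah Σ t=1..1: t=1:−1/3456 = -1/3456
⇒ 3j(6 2 4; 1 -1 0)² = 35/1287, sgn -1
4πI² = N·(3j₀)²·(3jₘ)² = 875/1573
I = -1·√(0.556262/4π) = -0.21039467

-0.210395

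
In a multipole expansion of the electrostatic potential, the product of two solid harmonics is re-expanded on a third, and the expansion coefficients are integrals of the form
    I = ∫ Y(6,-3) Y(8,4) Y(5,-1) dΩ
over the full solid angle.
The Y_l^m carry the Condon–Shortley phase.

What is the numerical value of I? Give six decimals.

L=19 odd ⇒ parity kills the (l;000) factor ⇒ I = 0

0.000000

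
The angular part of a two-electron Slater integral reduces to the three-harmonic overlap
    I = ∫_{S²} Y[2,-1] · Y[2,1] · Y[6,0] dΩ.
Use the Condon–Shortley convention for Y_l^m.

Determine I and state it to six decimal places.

0.000000

triangle: need 0≤l₃≤4, have 6; I=0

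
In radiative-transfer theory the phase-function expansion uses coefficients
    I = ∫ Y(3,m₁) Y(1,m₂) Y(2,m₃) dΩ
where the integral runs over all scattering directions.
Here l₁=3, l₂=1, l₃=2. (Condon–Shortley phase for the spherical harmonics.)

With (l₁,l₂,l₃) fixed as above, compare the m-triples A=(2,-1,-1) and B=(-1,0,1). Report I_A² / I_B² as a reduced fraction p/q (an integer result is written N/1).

5/4

l's match ⇒ only the (l;m) 3-j factors differ between A and B.
A: triangle coeff Δ(3,1,2) = 1/105; Σ_t [0,0]: t=0:+1/12 = 1/12; (3j)²=2/21 [(3 1 2; 2 -1 -1)], sign=-1
B: triangle coeff Δ(3,1,2) = 1/105; Σ_t [1,1]: t=1:−1/6 = -1/6; (3j)²=8/105 [(3 1 2; -1 0 1)], sign=+1
I_A²/I_B² = (2/21)/(8/105) = 5/4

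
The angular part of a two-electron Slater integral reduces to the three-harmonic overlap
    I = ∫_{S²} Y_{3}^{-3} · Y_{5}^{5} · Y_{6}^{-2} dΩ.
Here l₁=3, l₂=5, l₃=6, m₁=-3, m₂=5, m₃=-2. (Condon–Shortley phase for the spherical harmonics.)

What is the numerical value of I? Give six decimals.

-0.036034

Rules hold: Σm=0, L=14 even, 2≤6≤8.
N = 7·11·13 = 1001
Δ = 2!·4!·8!/15! = 1/675675
Racah Σ t=0..2: t=0:+1/8640 t=1:−1/2304 t=2:+1/8640 = -7/34560
⇒ 3j(3 5 6; 0 0 0)² = 7/429, sgn -1
Racah Σ t=2..2: t=2:+1/1935360 = 1/1935360
⇒ 3j(3 5 6; -3 5 -2)² = 1/1001, sgn +1
4πI² = N·(3j₀)²·(3jₘ)² = 7/429
I = -1·√(0.016317/4π) = -0.03603425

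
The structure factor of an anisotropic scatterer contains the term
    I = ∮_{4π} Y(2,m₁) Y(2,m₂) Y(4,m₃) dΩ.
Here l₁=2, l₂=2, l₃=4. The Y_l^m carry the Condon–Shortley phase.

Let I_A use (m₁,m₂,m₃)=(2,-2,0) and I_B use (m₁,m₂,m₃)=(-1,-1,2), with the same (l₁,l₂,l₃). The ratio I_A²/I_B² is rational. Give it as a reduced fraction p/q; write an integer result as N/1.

1/40

Same 2,2,4: normalisation and zero-m 3j drop out of the ratio.
A: Δ: 0! 4! 4! / 9! → 1/630; sum: t=0:+1/576 = 1/576; 3j²(2 2 4; 2 -2 0) = Δ·Π!·Σ² = 1/630  (sign +1)
B: Δ: 0! 4! 4! / 9! → 1/630; sum: t=0:+1/36 = 1/36; 3j²(2 2 4; -1 -1 2) = Δ·Π!·Σ² = 4/63  (sign +1)
I_A²/I_B² = (1/630)/(4/63) = 1/40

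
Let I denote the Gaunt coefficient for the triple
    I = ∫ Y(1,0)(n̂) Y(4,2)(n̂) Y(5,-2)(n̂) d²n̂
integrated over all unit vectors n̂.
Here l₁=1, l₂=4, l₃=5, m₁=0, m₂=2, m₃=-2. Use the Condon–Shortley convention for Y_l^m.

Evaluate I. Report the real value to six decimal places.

0.225034

Rules hold: Σm=0, L=10 even, 3≤5≤5.
N = 3·9·11 = 297
Δ = 0!·2!·8!/11! = 1/495
Racah Σ t=0..0: t=0:+1/576 = 1/576
⇒ 3j(1 4 5; 0 0 0)² = 5/99, sgn -1
Racah Σ t=0..0: t=0:+1/1440 = 1/1440
⇒ 3j(1 4 5; 0 2 -2)² = 7/165, sgn -1
4πI² = N·(3j₀)²·(3jₘ)² = 7/11
I = +1·√(0.636364/4π) = 0.22503380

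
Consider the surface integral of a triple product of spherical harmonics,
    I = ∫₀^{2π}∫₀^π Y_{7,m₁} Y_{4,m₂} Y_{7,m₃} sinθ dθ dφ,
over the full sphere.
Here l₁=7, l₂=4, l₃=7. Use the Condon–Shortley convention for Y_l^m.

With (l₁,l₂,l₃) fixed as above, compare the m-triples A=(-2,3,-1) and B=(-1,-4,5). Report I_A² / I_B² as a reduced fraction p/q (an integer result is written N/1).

l's match ⇒ only the (l;m) 3-j factors differ between A and B.
A: triangle coeff Δ(7,4,7) = 1/58198140; Σ_t [3,4]: t=3:−1/2488320 t=4:+1/2073600 = 1/12441600; (3j)²=98/138567 [(7 4 7; -2 3 -1)], sign=+1
B: triangle coeff Δ(7,4,7) = 1/58198140; Σ_t [0,0]: t=0:+1/46448640 = 1/46448640; (3j)²=75/8398 [(7 4 7; -1 -4 5)], sign=+1
I_A²/I_B² = (98/138567)/(75/8398) = 196/2475

196/2475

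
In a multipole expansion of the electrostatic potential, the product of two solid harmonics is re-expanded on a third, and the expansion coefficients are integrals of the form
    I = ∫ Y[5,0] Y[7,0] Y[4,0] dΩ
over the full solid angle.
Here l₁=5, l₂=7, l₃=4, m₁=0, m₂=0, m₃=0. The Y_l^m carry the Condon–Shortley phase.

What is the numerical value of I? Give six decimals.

Checks pass: Σm=0; 16 even; l₃=4∈[2,12].
(2·5+1)(2·7+1)(2·4+1) = 1485
Δ: 8! 2! 6! / 17! → 1/6126120
sum: t=3:−1/69120 t=4:+1/20736 t=5:−1/69120 = 1/51840
3j²(5 7 4; 0 0 0) = Δ·Π!·Σ² = 280/21879  (sign +1)
(m-triple is (0,0,0) — same symbol as above.)
combine: 4πI² = 1485·280/21879·280/21879 = 392000/1611753
take √, sign +1: I = 0.13911977

0.139120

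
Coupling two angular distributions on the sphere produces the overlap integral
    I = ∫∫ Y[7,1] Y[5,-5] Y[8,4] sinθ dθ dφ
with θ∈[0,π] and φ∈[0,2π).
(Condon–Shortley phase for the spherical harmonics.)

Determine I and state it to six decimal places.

m-sum 0 ✓  L=20 even ✓  2≤8≤12 ✓
Π(2lᵢ+1) = 15×11×17 = 2805
triangle coeff Δ(7,5,8) = 1/814773960
Σ_t [0,4]: t=0:+1/87091200 t=1:−1/4976640 t=2:+1/2073600 t=3:−1/4976640 t=4:+1/87091200 = 1/9676800
(3j)²=360/46189 [(7 5 8; 0 0 0)], sign=+1
Σ_t [0,0]: t=0:+1/298598400 = 1/298598400
(3j)²=70/4199 [(7 5 8; 1 -5 4)], sign=+1
⇒ 4πI² = 378000/1037153
I = (+1)√(378000/1037153/(4π)) = 0.17030192

0.170302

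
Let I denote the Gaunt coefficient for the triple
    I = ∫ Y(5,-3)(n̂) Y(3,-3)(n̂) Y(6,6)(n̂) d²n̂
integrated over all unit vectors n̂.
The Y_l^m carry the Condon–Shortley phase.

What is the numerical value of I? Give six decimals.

-0.119512

Checks pass: Σm=0; 14 even; l₃=6∈[2,8].
(2·5+1)(2·3+1)(2·6+1) = 1001
Δ: 2! 8! 4! / 15! → 1/675675
sum: t=0:+1/8640 t=1:−1/2304 t=2:+1/8640 = -7/34560
3j²(5 3 6; 0 0 0) = Δ·Π!·Σ² = 7/429  (sign -1)
sum: t=0:+1/1935360 = 1/1935360
3j²(5 3 6; -3 -3 6) = Δ·Π!·Σ² = 1/91  (sign +1)
combine: 4πI² = 1001·7/429·1/91 = 7/39
take √, sign -1: I = -0.11951207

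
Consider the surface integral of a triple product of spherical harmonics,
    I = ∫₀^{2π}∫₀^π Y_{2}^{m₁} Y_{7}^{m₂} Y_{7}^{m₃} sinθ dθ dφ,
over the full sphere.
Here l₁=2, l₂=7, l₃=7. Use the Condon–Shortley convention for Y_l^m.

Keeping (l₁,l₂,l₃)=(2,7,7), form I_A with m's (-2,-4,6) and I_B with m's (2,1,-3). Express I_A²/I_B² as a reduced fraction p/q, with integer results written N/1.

Shared (l₁,l₂,l₃)=(2,7,7): N and (l;000)² cancel in I_A²/I_B².
A: Δ = 2!·2!·12!/17! = 1/185640; Racah Σ t=2..2: t=2:+1/159667200 = 1/159667200; ⇒ 3j(2 7 7; -2 -4 6)² = 9/1190, sgn -1
B: Δ = 2!·2!·12!/17! = 1/185640; Racah Σ t=0..0: t=0:+1/3870720 = 1/3870720; ⇒ 3j(2 7 7; 2 1 -3)² = 135/6188, sgn +1
I_A²/I_B² = (9/1190)/(135/6188) = 26/75

26/75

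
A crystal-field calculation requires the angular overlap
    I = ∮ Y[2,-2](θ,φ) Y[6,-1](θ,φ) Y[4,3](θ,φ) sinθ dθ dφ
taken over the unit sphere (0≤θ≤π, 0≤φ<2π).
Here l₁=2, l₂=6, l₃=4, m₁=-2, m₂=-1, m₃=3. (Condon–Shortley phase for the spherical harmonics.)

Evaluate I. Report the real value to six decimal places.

Checks pass: Σm=0; 12 even; l₃=4∈[4,8].
(2·2+1)(2·6+1)(2·4+1) = 585
Δ: 4! 0! 8! / 13! → 1/6435
sum: t=2:+1/2304 = 1/2304
3j²(2 6 4; 0 0 0) = Δ·Π!·Σ² = 5/143  (sign +1)
sum: t=4:+1/120960 = 1/120960
3j²(2 6 4; -2 -1 3) = Δ·Π!·Σ² = 1/1287  (sign -1)
combine: 4πI² = 585·5/143·1/1287 = 25/1573
take √, sign -1: I = -0.03556319

-0.035563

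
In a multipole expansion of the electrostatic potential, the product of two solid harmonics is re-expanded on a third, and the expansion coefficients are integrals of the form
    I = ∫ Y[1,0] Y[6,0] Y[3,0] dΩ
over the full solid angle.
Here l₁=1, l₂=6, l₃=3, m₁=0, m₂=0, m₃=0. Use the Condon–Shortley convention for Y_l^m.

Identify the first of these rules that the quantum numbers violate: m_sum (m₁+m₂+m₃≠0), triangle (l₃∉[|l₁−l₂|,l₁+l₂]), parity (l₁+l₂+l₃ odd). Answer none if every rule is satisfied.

triangle

m₁+m₂+m₃ = 0 + 0 + 0 = 0  ✓
triangle: |1−6|=5 ≤ l₃=3 ≤ 1+6=7  ✗
parity: l₁+l₂+l₃ = 10 is even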